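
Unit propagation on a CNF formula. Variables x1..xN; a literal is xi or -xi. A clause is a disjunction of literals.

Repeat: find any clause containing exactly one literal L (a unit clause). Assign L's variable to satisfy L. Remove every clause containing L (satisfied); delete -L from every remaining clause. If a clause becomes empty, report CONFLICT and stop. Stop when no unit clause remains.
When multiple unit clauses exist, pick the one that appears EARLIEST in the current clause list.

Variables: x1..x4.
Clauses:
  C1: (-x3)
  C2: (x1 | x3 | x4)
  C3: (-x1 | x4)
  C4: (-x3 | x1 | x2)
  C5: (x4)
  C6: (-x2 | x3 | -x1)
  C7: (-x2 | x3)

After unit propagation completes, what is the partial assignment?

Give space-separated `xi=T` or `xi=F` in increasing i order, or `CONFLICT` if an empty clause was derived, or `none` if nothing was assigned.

Answer: x2=F x3=F x4=T

Derivation:
unit clause [-3] forces x3=F; simplify:
  drop 3 from [1, 3, 4] -> [1, 4]
  drop 3 from [-2, 3, -1] -> [-2, -1]
  drop 3 from [-2, 3] -> [-2]
  satisfied 2 clause(s); 5 remain; assigned so far: [3]
unit clause [4] forces x4=T; simplify:
  satisfied 3 clause(s); 2 remain; assigned so far: [3, 4]
unit clause [-2] forces x2=F; simplify:
  satisfied 2 clause(s); 0 remain; assigned so far: [2, 3, 4]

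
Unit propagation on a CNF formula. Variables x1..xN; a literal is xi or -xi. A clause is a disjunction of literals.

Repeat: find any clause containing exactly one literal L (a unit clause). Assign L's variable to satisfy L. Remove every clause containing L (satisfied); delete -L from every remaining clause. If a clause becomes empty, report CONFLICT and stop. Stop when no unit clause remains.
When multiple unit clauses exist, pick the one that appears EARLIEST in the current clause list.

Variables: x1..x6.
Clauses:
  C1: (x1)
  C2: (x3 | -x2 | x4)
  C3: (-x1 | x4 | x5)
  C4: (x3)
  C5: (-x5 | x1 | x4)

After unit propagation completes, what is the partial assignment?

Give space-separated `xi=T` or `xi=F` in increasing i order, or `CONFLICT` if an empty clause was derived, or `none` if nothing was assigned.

Answer: x1=T x3=T

Derivation:
unit clause [1] forces x1=T; simplify:
  drop -1 from [-1, 4, 5] -> [4, 5]
  satisfied 2 clause(s); 3 remain; assigned so far: [1]
unit clause [3] forces x3=T; simplify:
  satisfied 2 clause(s); 1 remain; assigned so far: [1, 3]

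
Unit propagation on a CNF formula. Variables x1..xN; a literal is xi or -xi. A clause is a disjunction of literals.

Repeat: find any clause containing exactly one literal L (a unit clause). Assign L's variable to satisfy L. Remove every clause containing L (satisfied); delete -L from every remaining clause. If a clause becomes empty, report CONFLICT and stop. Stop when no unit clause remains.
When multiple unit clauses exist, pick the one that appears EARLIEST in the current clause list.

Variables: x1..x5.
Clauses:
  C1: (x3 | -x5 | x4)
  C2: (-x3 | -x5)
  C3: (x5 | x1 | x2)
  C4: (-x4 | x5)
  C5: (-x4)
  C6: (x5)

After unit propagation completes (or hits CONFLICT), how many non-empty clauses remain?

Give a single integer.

Answer: 0

Derivation:
unit clause [-4] forces x4=F; simplify:
  drop 4 from [3, -5, 4] -> [3, -5]
  satisfied 2 clause(s); 4 remain; assigned so far: [4]
unit clause [5] forces x5=T; simplify:
  drop -5 from [3, -5] -> [3]
  drop -5 from [-3, -5] -> [-3]
  satisfied 2 clause(s); 2 remain; assigned so far: [4, 5]
unit clause [3] forces x3=T; simplify:
  drop -3 from [-3] -> [] (empty!)
  satisfied 1 clause(s); 1 remain; assigned so far: [3, 4, 5]
CONFLICT (empty clause)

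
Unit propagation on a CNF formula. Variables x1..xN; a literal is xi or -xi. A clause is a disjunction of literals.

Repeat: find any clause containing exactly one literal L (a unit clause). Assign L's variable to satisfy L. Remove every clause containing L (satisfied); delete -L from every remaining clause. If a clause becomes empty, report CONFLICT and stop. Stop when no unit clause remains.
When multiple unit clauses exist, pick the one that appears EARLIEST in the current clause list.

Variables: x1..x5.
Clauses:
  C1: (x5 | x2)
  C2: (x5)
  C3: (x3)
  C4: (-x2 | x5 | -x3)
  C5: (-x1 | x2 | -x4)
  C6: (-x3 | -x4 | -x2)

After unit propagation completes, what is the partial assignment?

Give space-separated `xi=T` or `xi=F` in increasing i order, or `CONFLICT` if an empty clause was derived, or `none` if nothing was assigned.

unit clause [5] forces x5=T; simplify:
  satisfied 3 clause(s); 3 remain; assigned so far: [5]
unit clause [3] forces x3=T; simplify:
  drop -3 from [-3, -4, -2] -> [-4, -2]
  satisfied 1 clause(s); 2 remain; assigned so far: [3, 5]

Answer: x3=T x5=T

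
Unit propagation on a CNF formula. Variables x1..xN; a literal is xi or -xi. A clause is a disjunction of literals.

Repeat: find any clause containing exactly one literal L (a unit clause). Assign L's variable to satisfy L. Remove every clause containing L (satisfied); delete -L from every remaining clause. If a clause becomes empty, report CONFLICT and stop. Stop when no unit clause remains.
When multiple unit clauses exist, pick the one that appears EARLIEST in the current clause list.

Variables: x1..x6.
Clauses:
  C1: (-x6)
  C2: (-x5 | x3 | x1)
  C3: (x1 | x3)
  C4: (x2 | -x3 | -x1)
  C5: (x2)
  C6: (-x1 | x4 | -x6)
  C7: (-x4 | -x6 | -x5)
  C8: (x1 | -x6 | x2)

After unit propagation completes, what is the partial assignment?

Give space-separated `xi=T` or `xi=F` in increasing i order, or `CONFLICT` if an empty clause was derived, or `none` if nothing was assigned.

Answer: x2=T x6=F

Derivation:
unit clause [-6] forces x6=F; simplify:
  satisfied 4 clause(s); 4 remain; assigned so far: [6]
unit clause [2] forces x2=T; simplify:
  satisfied 2 clause(s); 2 remain; assigned so far: [2, 6]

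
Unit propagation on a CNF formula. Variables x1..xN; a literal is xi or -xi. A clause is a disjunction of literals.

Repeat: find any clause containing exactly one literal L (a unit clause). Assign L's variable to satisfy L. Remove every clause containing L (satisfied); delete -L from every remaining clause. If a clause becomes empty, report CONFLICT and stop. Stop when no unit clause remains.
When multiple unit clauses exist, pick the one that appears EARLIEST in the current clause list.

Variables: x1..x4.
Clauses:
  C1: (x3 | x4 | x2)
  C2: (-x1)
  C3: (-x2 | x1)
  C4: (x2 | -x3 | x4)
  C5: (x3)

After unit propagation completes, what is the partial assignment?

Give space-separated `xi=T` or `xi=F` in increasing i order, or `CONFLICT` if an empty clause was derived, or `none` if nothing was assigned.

unit clause [-1] forces x1=F; simplify:
  drop 1 from [-2, 1] -> [-2]
  satisfied 1 clause(s); 4 remain; assigned so far: [1]
unit clause [-2] forces x2=F; simplify:
  drop 2 from [3, 4, 2] -> [3, 4]
  drop 2 from [2, -3, 4] -> [-3, 4]
  satisfied 1 clause(s); 3 remain; assigned so far: [1, 2]
unit clause [3] forces x3=T; simplify:
  drop -3 from [-3, 4] -> [4]
  satisfied 2 clause(s); 1 remain; assigned so far: [1, 2, 3]
unit clause [4] forces x4=T; simplify:
  satisfied 1 clause(s); 0 remain; assigned so far: [1, 2, 3, 4]

Answer: x1=F x2=F x3=T x4=T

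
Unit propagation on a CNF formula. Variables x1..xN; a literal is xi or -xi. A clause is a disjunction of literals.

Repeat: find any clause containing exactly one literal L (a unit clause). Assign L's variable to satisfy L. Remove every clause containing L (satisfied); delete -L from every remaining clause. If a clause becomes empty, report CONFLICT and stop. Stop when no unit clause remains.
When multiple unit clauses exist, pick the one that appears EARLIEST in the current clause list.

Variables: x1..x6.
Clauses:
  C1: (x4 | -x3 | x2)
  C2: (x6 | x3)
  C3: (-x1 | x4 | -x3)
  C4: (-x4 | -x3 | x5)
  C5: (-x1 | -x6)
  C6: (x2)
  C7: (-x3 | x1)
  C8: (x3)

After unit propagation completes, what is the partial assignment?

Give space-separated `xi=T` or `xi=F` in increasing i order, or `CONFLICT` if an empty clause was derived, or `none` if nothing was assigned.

Answer: x1=T x2=T x3=T x4=T x5=T x6=F

Derivation:
unit clause [2] forces x2=T; simplify:
  satisfied 2 clause(s); 6 remain; assigned so far: [2]
unit clause [3] forces x3=T; simplify:
  drop -3 from [-1, 4, -3] -> [-1, 4]
  drop -3 from [-4, -3, 5] -> [-4, 5]
  drop -3 from [-3, 1] -> [1]
  satisfied 2 clause(s); 4 remain; assigned so far: [2, 3]
unit clause [1] forces x1=T; simplify:
  drop -1 from [-1, 4] -> [4]
  drop -1 from [-1, -6] -> [-6]
  satisfied 1 clause(s); 3 remain; assigned so far: [1, 2, 3]
unit clause [4] forces x4=T; simplify:
  drop -4 from [-4, 5] -> [5]
  satisfied 1 clause(s); 2 remain; assigned so far: [1, 2, 3, 4]
unit clause [5] forces x5=T; simplify:
  satisfied 1 clause(s); 1 remain; assigned so far: [1, 2, 3, 4, 5]
unit clause [-6] forces x6=F; simplify:
  satisfied 1 clause(s); 0 remain; assigned so far: [1, 2, 3, 4, 5, 6]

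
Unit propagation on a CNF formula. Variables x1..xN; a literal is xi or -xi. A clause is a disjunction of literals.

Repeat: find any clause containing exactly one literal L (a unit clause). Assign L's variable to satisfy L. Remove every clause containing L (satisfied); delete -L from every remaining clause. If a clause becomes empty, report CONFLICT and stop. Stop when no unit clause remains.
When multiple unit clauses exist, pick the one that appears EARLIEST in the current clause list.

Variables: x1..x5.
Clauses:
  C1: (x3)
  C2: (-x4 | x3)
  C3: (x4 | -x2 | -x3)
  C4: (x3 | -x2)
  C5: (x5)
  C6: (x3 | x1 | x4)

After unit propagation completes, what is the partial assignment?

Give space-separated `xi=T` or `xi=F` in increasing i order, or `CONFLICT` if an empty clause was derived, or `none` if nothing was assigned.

unit clause [3] forces x3=T; simplify:
  drop -3 from [4, -2, -3] -> [4, -2]
  satisfied 4 clause(s); 2 remain; assigned so far: [3]
unit clause [5] forces x5=T; simplify:
  satisfied 1 clause(s); 1 remain; assigned so far: [3, 5]

Answer: x3=T x5=T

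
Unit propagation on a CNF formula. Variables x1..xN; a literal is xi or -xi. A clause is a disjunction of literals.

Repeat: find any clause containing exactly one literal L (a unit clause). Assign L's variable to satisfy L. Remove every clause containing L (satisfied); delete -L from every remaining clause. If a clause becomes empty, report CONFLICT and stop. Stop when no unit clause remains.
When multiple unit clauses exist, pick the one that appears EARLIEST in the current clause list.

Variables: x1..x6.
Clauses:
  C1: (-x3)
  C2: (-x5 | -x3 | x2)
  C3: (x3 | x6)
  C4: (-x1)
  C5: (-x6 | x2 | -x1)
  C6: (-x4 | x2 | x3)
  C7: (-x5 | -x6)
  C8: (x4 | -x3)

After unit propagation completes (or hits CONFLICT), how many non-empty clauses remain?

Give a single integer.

Answer: 1

Derivation:
unit clause [-3] forces x3=F; simplify:
  drop 3 from [3, 6] -> [6]
  drop 3 from [-4, 2, 3] -> [-4, 2]
  satisfied 3 clause(s); 5 remain; assigned so far: [3]
unit clause [6] forces x6=T; simplify:
  drop -6 from [-6, 2, -1] -> [2, -1]
  drop -6 from [-5, -6] -> [-5]
  satisfied 1 clause(s); 4 remain; assigned so far: [3, 6]
unit clause [-1] forces x1=F; simplify:
  satisfied 2 clause(s); 2 remain; assigned so far: [1, 3, 6]
unit clause [-5] forces x5=F; simplify:
  satisfied 1 clause(s); 1 remain; assigned so far: [1, 3, 5, 6]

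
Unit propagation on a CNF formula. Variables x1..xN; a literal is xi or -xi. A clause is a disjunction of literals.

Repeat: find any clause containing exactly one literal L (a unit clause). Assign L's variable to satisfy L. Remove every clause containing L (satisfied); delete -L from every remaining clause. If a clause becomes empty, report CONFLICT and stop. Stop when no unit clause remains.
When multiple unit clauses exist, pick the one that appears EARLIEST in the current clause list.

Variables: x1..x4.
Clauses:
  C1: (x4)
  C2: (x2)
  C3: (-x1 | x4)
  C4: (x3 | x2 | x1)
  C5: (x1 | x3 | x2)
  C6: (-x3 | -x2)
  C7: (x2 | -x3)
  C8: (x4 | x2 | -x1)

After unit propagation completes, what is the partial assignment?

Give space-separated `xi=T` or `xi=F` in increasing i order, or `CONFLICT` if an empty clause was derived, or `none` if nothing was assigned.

Answer: x2=T x3=F x4=T

Derivation:
unit clause [4] forces x4=T; simplify:
  satisfied 3 clause(s); 5 remain; assigned so far: [4]
unit clause [2] forces x2=T; simplify:
  drop -2 from [-3, -2] -> [-3]
  satisfied 4 clause(s); 1 remain; assigned so far: [2, 4]
unit clause [-3] forces x3=F; simplify:
  satisfied 1 clause(s); 0 remain; assigned so far: [2, 3, 4]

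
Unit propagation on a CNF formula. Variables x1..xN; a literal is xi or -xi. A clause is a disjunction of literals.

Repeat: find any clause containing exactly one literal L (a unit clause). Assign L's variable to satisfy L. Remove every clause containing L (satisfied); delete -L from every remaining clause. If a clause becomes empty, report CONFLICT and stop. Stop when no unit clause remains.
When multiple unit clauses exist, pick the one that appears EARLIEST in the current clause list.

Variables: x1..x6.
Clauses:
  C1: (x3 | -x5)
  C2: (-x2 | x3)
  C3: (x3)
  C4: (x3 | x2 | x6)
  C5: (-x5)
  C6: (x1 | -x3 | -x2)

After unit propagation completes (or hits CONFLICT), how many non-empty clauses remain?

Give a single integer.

Answer: 1

Derivation:
unit clause [3] forces x3=T; simplify:
  drop -3 from [1, -3, -2] -> [1, -2]
  satisfied 4 clause(s); 2 remain; assigned so far: [3]
unit clause [-5] forces x5=F; simplify:
  satisfied 1 clause(s); 1 remain; assigned so far: [3, 5]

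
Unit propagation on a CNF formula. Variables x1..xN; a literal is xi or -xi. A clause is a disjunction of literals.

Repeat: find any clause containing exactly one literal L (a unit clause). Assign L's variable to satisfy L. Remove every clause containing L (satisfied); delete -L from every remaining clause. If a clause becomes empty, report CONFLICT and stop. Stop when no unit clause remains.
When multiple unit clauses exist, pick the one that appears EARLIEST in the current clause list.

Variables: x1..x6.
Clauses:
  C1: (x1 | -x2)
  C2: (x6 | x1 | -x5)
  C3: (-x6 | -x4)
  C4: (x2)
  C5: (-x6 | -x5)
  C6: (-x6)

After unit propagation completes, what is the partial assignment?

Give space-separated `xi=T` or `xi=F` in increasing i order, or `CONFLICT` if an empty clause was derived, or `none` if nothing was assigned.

unit clause [2] forces x2=T; simplify:
  drop -2 from [1, -2] -> [1]
  satisfied 1 clause(s); 5 remain; assigned so far: [2]
unit clause [1] forces x1=T; simplify:
  satisfied 2 clause(s); 3 remain; assigned so far: [1, 2]
unit clause [-6] forces x6=F; simplify:
  satisfied 3 clause(s); 0 remain; assigned so far: [1, 2, 6]

Answer: x1=T x2=T x6=F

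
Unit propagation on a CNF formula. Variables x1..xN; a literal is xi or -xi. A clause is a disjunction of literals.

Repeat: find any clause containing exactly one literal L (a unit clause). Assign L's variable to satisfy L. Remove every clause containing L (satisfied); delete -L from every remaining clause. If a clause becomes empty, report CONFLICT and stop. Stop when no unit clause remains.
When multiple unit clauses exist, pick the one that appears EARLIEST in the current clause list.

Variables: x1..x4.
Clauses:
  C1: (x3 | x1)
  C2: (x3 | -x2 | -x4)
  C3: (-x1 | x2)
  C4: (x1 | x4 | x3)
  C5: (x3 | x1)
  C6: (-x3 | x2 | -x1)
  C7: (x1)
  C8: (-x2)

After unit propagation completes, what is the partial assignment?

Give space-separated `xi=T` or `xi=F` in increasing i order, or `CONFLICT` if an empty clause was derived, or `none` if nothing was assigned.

Answer: CONFLICT

Derivation:
unit clause [1] forces x1=T; simplify:
  drop -1 from [-1, 2] -> [2]
  drop -1 from [-3, 2, -1] -> [-3, 2]
  satisfied 4 clause(s); 4 remain; assigned so far: [1]
unit clause [2] forces x2=T; simplify:
  drop -2 from [3, -2, -4] -> [3, -4]
  drop -2 from [-2] -> [] (empty!)
  satisfied 2 clause(s); 2 remain; assigned so far: [1, 2]
CONFLICT (empty clause)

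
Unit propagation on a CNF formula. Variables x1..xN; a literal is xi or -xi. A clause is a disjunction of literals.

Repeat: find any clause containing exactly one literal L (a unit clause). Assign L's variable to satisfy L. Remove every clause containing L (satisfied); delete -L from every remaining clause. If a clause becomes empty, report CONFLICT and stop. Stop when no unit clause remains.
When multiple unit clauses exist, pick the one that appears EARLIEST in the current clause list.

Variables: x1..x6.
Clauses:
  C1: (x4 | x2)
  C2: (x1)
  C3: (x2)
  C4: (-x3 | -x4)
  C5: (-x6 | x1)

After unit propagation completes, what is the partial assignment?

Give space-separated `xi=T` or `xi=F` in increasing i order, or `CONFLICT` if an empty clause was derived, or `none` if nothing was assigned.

unit clause [1] forces x1=T; simplify:
  satisfied 2 clause(s); 3 remain; assigned so far: [1]
unit clause [2] forces x2=T; simplify:
  satisfied 2 clause(s); 1 remain; assigned so far: [1, 2]

Answer: x1=T x2=T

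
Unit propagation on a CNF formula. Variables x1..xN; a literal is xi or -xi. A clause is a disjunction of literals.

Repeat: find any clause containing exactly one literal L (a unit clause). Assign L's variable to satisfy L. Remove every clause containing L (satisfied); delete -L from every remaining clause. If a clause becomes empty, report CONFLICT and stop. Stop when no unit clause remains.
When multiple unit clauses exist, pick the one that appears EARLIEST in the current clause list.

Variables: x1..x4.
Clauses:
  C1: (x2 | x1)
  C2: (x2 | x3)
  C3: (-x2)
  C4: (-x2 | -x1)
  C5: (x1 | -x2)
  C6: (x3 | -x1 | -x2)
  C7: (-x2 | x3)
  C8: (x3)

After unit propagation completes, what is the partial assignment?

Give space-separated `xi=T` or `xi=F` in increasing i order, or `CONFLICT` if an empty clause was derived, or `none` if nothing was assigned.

unit clause [-2] forces x2=F; simplify:
  drop 2 from [2, 1] -> [1]
  drop 2 from [2, 3] -> [3]
  satisfied 5 clause(s); 3 remain; assigned so far: [2]
unit clause [1] forces x1=T; simplify:
  satisfied 1 clause(s); 2 remain; assigned so far: [1, 2]
unit clause [3] forces x3=T; simplify:
  satisfied 2 clause(s); 0 remain; assigned so far: [1, 2, 3]

Answer: x1=T x2=F x3=T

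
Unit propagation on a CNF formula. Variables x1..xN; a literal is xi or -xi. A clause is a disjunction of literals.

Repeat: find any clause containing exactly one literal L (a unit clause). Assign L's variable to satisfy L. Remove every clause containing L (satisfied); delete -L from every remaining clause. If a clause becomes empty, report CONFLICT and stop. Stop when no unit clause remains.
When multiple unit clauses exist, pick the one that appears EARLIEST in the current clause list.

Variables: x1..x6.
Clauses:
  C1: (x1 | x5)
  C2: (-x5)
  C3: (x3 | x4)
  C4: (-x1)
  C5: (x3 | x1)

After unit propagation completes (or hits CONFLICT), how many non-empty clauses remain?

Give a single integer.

unit clause [-5] forces x5=F; simplify:
  drop 5 from [1, 5] -> [1]
  satisfied 1 clause(s); 4 remain; assigned so far: [5]
unit clause [1] forces x1=T; simplify:
  drop -1 from [-1] -> [] (empty!)
  satisfied 2 clause(s); 2 remain; assigned so far: [1, 5]
CONFLICT (empty clause)

Answer: 1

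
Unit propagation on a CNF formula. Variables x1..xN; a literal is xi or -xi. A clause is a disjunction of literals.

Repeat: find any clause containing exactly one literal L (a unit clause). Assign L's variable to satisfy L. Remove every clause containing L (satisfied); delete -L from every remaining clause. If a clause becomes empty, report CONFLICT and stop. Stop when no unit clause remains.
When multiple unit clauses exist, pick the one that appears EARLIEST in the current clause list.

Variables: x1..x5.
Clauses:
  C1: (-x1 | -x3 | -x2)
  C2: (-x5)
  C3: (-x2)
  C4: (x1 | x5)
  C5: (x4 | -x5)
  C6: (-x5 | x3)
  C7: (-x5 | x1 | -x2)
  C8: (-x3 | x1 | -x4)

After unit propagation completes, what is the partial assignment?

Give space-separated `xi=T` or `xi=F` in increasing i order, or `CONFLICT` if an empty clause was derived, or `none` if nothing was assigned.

unit clause [-5] forces x5=F; simplify:
  drop 5 from [1, 5] -> [1]
  satisfied 4 clause(s); 4 remain; assigned so far: [5]
unit clause [-2] forces x2=F; simplify:
  satisfied 2 clause(s); 2 remain; assigned so far: [2, 5]
unit clause [1] forces x1=T; simplify:
  satisfied 2 clause(s); 0 remain; assigned so far: [1, 2, 5]

Answer: x1=T x2=F x5=F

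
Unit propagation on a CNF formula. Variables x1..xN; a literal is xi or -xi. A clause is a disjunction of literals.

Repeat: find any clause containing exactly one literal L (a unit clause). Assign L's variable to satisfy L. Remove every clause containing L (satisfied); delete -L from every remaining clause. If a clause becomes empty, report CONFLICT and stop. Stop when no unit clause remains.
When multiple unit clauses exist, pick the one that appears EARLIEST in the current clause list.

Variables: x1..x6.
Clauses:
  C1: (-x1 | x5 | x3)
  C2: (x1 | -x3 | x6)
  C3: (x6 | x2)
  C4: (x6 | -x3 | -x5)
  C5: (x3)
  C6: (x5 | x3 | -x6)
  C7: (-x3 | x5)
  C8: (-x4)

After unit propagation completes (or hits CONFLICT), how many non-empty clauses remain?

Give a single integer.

unit clause [3] forces x3=T; simplify:
  drop -3 from [1, -3, 6] -> [1, 6]
  drop -3 from [6, -3, -5] -> [6, -5]
  drop -3 from [-3, 5] -> [5]
  satisfied 3 clause(s); 5 remain; assigned so far: [3]
unit clause [5] forces x5=T; simplify:
  drop -5 from [6, -5] -> [6]
  satisfied 1 clause(s); 4 remain; assigned so far: [3, 5]
unit clause [6] forces x6=T; simplify:
  satisfied 3 clause(s); 1 remain; assigned so far: [3, 5, 6]
unit clause [-4] forces x4=F; simplify:
  satisfied 1 clause(s); 0 remain; assigned so far: [3, 4, 5, 6]

Answer: 0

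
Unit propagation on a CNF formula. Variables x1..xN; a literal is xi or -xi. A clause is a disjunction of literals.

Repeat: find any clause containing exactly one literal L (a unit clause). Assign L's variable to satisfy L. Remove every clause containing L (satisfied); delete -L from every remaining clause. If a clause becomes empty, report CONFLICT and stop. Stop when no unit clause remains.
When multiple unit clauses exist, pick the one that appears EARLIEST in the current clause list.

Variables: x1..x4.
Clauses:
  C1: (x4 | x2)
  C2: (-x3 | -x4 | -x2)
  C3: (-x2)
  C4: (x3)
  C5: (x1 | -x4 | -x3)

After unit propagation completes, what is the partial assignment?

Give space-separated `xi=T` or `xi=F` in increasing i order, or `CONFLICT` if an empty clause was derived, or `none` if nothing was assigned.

Answer: x1=T x2=F x3=T x4=T

Derivation:
unit clause [-2] forces x2=F; simplify:
  drop 2 from [4, 2] -> [4]
  satisfied 2 clause(s); 3 remain; assigned so far: [2]
unit clause [4] forces x4=T; simplify:
  drop -4 from [1, -4, -3] -> [1, -3]
  satisfied 1 clause(s); 2 remain; assigned so far: [2, 4]
unit clause [3] forces x3=T; simplify:
  drop -3 from [1, -3] -> [1]
  satisfied 1 clause(s); 1 remain; assigned so far: [2, 3, 4]
unit clause [1] forces x1=T; simplify:
  satisfied 1 clause(s); 0 remain; assigned so far: [1, 2, 3, 4]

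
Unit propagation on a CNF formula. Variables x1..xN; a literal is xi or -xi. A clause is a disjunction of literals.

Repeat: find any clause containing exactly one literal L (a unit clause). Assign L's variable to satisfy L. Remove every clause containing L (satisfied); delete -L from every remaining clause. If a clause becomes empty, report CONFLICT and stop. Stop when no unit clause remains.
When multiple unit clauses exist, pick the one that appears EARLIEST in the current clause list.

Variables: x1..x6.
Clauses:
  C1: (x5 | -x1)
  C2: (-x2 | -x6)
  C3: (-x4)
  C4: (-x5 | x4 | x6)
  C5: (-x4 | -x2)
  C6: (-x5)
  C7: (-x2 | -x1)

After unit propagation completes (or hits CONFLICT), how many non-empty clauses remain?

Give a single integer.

unit clause [-4] forces x4=F; simplify:
  drop 4 from [-5, 4, 6] -> [-5, 6]
  satisfied 2 clause(s); 5 remain; assigned so far: [4]
unit clause [-5] forces x5=F; simplify:
  drop 5 from [5, -1] -> [-1]
  satisfied 2 clause(s); 3 remain; assigned so far: [4, 5]
unit clause [-1] forces x1=F; simplify:
  satisfied 2 clause(s); 1 remain; assigned so far: [1, 4, 5]

Answer: 1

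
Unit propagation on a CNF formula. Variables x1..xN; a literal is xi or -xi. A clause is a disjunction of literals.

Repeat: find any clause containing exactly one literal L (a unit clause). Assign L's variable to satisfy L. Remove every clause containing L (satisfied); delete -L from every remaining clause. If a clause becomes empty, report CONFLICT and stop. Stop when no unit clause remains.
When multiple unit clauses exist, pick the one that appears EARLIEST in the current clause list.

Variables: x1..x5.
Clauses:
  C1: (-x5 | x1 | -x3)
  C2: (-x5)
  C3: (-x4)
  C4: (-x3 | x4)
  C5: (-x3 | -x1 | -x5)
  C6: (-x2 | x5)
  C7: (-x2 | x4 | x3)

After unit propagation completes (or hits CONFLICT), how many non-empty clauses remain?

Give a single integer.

unit clause [-5] forces x5=F; simplify:
  drop 5 from [-2, 5] -> [-2]
  satisfied 3 clause(s); 4 remain; assigned so far: [5]
unit clause [-4] forces x4=F; simplify:
  drop 4 from [-3, 4] -> [-3]
  drop 4 from [-2, 4, 3] -> [-2, 3]
  satisfied 1 clause(s); 3 remain; assigned so far: [4, 5]
unit clause [-3] forces x3=F; simplify:
  drop 3 from [-2, 3] -> [-2]
  satisfied 1 clause(s); 2 remain; assigned so far: [3, 4, 5]
unit clause [-2] forces x2=F; simplify:
  satisfied 2 clause(s); 0 remain; assigned so far: [2, 3, 4, 5]

Answer: 0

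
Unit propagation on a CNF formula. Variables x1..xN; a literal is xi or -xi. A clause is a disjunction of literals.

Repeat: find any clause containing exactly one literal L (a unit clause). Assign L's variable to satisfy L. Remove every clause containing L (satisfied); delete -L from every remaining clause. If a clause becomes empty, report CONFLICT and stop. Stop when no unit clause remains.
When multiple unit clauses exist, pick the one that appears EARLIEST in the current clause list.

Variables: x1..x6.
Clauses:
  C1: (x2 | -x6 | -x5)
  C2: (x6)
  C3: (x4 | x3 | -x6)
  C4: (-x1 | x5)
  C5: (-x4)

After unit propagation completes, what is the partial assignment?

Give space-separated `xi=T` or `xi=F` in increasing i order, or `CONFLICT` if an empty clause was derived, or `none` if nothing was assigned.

Answer: x3=T x4=F x6=T

Derivation:
unit clause [6] forces x6=T; simplify:
  drop -6 from [2, -6, -5] -> [2, -5]
  drop -6 from [4, 3, -6] -> [4, 3]
  satisfied 1 clause(s); 4 remain; assigned so far: [6]
unit clause [-4] forces x4=F; simplify:
  drop 4 from [4, 3] -> [3]
  satisfied 1 clause(s); 3 remain; assigned so far: [4, 6]
unit clause [3] forces x3=T; simplify:
  satisfied 1 clause(s); 2 remain; assigned so far: [3, 4, 6]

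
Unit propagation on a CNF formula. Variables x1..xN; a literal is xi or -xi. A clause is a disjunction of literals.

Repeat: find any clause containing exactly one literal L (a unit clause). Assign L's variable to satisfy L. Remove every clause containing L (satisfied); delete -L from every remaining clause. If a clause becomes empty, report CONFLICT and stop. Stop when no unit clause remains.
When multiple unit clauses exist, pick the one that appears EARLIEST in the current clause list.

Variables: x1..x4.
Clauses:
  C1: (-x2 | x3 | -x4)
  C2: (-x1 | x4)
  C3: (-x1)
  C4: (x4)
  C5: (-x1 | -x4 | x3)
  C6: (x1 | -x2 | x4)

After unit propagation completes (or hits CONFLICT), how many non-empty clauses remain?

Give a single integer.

unit clause [-1] forces x1=F; simplify:
  drop 1 from [1, -2, 4] -> [-2, 4]
  satisfied 3 clause(s); 3 remain; assigned so far: [1]
unit clause [4] forces x4=T; simplify:
  drop -4 from [-2, 3, -4] -> [-2, 3]
  satisfied 2 clause(s); 1 remain; assigned so far: [1, 4]

Answer: 1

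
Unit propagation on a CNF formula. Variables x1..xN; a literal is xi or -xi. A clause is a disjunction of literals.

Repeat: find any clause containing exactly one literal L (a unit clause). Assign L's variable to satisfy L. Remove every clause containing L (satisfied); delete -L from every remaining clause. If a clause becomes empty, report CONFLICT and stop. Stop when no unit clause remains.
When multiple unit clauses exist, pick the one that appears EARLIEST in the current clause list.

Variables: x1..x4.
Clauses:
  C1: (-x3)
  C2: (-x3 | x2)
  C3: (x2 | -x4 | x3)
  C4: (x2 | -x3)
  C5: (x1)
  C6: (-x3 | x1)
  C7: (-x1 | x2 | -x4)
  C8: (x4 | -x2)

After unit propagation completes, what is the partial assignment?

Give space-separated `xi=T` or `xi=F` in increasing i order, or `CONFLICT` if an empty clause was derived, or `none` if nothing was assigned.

Answer: x1=T x3=F

Derivation:
unit clause [-3] forces x3=F; simplify:
  drop 3 from [2, -4, 3] -> [2, -4]
  satisfied 4 clause(s); 4 remain; assigned so far: [3]
unit clause [1] forces x1=T; simplify:
  drop -1 from [-1, 2, -4] -> [2, -4]
  satisfied 1 clause(s); 3 remain; assigned so far: [1, 3]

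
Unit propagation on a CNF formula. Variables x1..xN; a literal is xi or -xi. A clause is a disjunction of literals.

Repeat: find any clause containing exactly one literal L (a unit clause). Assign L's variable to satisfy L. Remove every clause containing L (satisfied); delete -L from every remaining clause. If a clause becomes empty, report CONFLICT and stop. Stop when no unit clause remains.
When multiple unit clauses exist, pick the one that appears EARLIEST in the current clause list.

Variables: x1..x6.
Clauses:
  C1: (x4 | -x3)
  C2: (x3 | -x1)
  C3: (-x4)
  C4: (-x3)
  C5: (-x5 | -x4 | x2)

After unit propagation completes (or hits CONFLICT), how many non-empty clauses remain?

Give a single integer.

Answer: 0

Derivation:
unit clause [-4] forces x4=F; simplify:
  drop 4 from [4, -3] -> [-3]
  satisfied 2 clause(s); 3 remain; assigned so far: [4]
unit clause [-3] forces x3=F; simplify:
  drop 3 from [3, -1] -> [-1]
  satisfied 2 clause(s); 1 remain; assigned so far: [3, 4]
unit clause [-1] forces x1=F; simplify:
  satisfied 1 clause(s); 0 remain; assigned so far: [1, 3, 4]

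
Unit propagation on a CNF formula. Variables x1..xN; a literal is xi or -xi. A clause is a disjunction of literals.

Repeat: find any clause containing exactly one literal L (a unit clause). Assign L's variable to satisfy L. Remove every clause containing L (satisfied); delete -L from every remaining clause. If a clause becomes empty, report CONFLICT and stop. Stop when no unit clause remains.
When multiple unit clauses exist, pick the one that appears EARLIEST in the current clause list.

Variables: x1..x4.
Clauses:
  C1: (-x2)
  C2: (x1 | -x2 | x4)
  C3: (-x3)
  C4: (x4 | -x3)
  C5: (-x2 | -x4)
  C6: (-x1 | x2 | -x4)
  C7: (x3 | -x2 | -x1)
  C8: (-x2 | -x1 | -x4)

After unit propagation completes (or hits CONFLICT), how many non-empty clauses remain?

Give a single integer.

Answer: 1

Derivation:
unit clause [-2] forces x2=F; simplify:
  drop 2 from [-1, 2, -4] -> [-1, -4]
  satisfied 5 clause(s); 3 remain; assigned so far: [2]
unit clause [-3] forces x3=F; simplify:
  satisfied 2 clause(s); 1 remain; assigned so far: [2, 3]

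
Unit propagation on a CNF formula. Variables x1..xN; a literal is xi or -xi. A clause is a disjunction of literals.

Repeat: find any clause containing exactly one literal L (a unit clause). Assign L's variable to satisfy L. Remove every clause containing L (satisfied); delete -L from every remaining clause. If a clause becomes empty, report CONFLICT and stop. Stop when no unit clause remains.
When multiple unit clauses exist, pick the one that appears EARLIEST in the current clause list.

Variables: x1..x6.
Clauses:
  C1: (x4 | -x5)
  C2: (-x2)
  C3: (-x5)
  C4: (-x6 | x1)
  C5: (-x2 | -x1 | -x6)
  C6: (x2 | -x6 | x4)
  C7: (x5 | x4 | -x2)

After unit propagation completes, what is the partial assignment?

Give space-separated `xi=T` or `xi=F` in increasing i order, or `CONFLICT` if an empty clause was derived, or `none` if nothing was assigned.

Answer: x2=F x5=F

Derivation:
unit clause [-2] forces x2=F; simplify:
  drop 2 from [2, -6, 4] -> [-6, 4]
  satisfied 3 clause(s); 4 remain; assigned so far: [2]
unit clause [-5] forces x5=F; simplify:
  satisfied 2 clause(s); 2 remain; assigned so far: [2, 5]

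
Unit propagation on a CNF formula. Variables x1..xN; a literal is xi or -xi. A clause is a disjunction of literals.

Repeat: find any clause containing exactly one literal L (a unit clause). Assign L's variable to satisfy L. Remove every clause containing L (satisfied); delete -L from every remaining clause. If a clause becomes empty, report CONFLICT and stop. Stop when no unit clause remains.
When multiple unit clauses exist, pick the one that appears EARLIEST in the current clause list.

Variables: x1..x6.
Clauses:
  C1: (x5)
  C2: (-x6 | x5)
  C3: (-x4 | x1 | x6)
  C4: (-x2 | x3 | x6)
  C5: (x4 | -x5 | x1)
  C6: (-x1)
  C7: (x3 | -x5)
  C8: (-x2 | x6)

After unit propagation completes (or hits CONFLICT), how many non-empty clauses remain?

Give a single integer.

Answer: 0

Derivation:
unit clause [5] forces x5=T; simplify:
  drop -5 from [4, -5, 1] -> [4, 1]
  drop -5 from [3, -5] -> [3]
  satisfied 2 clause(s); 6 remain; assigned so far: [5]
unit clause [-1] forces x1=F; simplify:
  drop 1 from [-4, 1, 6] -> [-4, 6]
  drop 1 from [4, 1] -> [4]
  satisfied 1 clause(s); 5 remain; assigned so far: [1, 5]
unit clause [4] forces x4=T; simplify:
  drop -4 from [-4, 6] -> [6]
  satisfied 1 clause(s); 4 remain; assigned so far: [1, 4, 5]
unit clause [6] forces x6=T; simplify:
  satisfied 3 clause(s); 1 remain; assigned so far: [1, 4, 5, 6]
unit clause [3] forces x3=T; simplify:
  satisfied 1 clause(s); 0 remain; assigned so far: [1, 3, 4, 5, 6]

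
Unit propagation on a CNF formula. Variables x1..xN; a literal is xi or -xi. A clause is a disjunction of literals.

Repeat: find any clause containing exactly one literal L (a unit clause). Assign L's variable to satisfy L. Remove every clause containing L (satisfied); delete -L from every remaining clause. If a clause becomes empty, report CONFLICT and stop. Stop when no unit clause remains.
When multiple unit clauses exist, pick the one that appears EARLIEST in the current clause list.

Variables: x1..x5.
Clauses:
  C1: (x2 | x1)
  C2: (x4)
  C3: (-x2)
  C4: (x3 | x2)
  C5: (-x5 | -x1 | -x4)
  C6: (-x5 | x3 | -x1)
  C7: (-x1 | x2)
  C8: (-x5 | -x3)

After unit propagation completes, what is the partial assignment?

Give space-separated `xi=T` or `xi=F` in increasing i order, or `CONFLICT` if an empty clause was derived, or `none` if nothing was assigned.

unit clause [4] forces x4=T; simplify:
  drop -4 from [-5, -1, -4] -> [-5, -1]
  satisfied 1 clause(s); 7 remain; assigned so far: [4]
unit clause [-2] forces x2=F; simplify:
  drop 2 from [2, 1] -> [1]
  drop 2 from [3, 2] -> [3]
  drop 2 from [-1, 2] -> [-1]
  satisfied 1 clause(s); 6 remain; assigned so far: [2, 4]
unit clause [1] forces x1=T; simplify:
  drop -1 from [-5, -1] -> [-5]
  drop -1 from [-5, 3, -1] -> [-5, 3]
  drop -1 from [-1] -> [] (empty!)
  satisfied 1 clause(s); 5 remain; assigned so far: [1, 2, 4]
CONFLICT (empty clause)

Answer: CONFLICT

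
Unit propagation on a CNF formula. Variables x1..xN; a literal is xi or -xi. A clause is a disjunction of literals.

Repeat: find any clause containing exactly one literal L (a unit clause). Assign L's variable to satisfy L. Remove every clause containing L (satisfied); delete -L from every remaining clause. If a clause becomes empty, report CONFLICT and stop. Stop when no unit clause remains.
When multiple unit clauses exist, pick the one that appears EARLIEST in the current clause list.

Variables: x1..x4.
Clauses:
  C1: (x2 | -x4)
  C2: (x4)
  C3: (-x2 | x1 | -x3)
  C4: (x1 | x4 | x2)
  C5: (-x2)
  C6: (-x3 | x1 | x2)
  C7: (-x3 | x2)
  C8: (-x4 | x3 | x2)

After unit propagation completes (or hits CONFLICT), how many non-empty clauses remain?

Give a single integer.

unit clause [4] forces x4=T; simplify:
  drop -4 from [2, -4] -> [2]
  drop -4 from [-4, 3, 2] -> [3, 2]
  satisfied 2 clause(s); 6 remain; assigned so far: [4]
unit clause [2] forces x2=T; simplify:
  drop -2 from [-2, 1, -3] -> [1, -3]
  drop -2 from [-2] -> [] (empty!)
  satisfied 4 clause(s); 2 remain; assigned so far: [2, 4]
CONFLICT (empty clause)

Answer: 1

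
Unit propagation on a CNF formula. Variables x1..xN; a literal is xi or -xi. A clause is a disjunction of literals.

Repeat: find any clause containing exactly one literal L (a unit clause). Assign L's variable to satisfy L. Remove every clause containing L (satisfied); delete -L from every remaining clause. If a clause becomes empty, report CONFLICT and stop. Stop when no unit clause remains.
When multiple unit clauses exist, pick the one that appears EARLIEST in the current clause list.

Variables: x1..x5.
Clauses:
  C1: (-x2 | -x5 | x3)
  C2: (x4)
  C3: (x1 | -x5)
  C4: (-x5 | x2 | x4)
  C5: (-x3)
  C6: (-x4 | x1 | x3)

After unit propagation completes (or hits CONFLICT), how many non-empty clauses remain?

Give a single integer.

unit clause [4] forces x4=T; simplify:
  drop -4 from [-4, 1, 3] -> [1, 3]
  satisfied 2 clause(s); 4 remain; assigned so far: [4]
unit clause [-3] forces x3=F; simplify:
  drop 3 from [-2, -5, 3] -> [-2, -5]
  drop 3 from [1, 3] -> [1]
  satisfied 1 clause(s); 3 remain; assigned so far: [3, 4]
unit clause [1] forces x1=T; simplify:
  satisfied 2 clause(s); 1 remain; assigned so far: [1, 3, 4]

Answer: 1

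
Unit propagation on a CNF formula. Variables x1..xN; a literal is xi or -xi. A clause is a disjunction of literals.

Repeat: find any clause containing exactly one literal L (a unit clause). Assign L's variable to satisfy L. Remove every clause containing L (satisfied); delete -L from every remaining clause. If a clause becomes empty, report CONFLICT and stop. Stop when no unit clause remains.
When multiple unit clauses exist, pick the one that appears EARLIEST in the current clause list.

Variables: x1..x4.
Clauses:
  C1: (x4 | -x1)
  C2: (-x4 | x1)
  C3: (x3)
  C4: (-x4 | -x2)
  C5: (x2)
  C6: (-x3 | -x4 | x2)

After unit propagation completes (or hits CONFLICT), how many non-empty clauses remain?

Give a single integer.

Answer: 0

Derivation:
unit clause [3] forces x3=T; simplify:
  drop -3 from [-3, -4, 2] -> [-4, 2]
  satisfied 1 clause(s); 5 remain; assigned so far: [3]
unit clause [2] forces x2=T; simplify:
  drop -2 from [-4, -2] -> [-4]
  satisfied 2 clause(s); 3 remain; assigned so far: [2, 3]
unit clause [-4] forces x4=F; simplify:
  drop 4 from [4, -1] -> [-1]
  satisfied 2 clause(s); 1 remain; assigned so far: [2, 3, 4]
unit clause [-1] forces x1=F; simplify:
  satisfied 1 clause(s); 0 remain; assigned so far: [1, 2, 3, 4]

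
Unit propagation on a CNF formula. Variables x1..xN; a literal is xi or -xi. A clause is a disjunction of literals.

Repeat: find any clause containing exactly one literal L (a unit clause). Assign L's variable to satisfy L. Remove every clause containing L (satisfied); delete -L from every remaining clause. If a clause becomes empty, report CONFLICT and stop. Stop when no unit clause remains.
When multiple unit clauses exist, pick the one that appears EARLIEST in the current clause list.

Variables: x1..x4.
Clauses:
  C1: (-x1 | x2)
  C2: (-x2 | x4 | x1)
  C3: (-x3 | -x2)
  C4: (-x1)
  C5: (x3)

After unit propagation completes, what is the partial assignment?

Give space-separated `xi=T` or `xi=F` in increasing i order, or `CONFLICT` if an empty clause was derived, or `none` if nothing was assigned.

Answer: x1=F x2=F x3=T

Derivation:
unit clause [-1] forces x1=F; simplify:
  drop 1 from [-2, 4, 1] -> [-2, 4]
  satisfied 2 clause(s); 3 remain; assigned so far: [1]
unit clause [3] forces x3=T; simplify:
  drop -3 from [-3, -2] -> [-2]
  satisfied 1 clause(s); 2 remain; assigned so far: [1, 3]
unit clause [-2] forces x2=F; simplify:
  satisfied 2 clause(s); 0 remain; assigned so far: [1, 2, 3]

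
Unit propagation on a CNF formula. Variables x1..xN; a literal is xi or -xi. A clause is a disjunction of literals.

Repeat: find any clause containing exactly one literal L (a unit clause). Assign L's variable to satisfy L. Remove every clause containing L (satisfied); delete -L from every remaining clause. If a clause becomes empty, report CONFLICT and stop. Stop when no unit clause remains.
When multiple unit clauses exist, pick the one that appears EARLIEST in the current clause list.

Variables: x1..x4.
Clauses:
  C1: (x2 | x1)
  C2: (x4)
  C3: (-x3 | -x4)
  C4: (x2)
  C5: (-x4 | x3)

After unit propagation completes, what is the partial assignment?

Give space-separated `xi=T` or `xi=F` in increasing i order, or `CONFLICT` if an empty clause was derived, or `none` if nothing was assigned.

Answer: CONFLICT

Derivation:
unit clause [4] forces x4=T; simplify:
  drop -4 from [-3, -4] -> [-3]
  drop -4 from [-4, 3] -> [3]
  satisfied 1 clause(s); 4 remain; assigned so far: [4]
unit clause [-3] forces x3=F; simplify:
  drop 3 from [3] -> [] (empty!)
  satisfied 1 clause(s); 3 remain; assigned so far: [3, 4]
CONFLICT (empty clause)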